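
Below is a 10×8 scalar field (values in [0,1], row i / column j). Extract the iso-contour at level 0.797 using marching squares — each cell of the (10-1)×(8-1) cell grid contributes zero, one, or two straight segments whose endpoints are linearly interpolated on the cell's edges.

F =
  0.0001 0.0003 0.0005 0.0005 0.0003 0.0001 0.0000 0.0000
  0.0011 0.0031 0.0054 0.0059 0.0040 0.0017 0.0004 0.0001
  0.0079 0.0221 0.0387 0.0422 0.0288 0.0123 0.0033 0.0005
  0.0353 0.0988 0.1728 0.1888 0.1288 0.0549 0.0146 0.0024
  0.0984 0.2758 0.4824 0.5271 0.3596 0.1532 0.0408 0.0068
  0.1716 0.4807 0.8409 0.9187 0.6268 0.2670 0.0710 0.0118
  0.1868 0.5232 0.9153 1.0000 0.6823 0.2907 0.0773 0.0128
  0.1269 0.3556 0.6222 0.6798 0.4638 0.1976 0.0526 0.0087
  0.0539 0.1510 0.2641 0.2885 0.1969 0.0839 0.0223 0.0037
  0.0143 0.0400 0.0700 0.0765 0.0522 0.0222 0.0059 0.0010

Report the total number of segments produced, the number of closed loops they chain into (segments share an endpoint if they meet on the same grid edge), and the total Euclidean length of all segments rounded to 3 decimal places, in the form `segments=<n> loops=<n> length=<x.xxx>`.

cell (4,1): code 0100 → (4.878,2.000)–(5.000,1.878)
cell (4,2): code 1100 → (4.689,3.000)–(4.878,2.000)
cell (4,3): code 1000 → (5.000,3.417)–(4.689,3.000)
cell (5,1): code 0110 → (5.000,1.878)–(6.000,1.698)
cell (5,3): code 1001 → (6.000,3.639)–(5.000,3.417)
cell (6,1): code 0010 → (6.000,1.698)–(6.404,2.000)
cell (6,2): code 0011 → (6.404,2.000)–(6.634,3.000)
cell (6,3): code 0001 → (6.634,3.000)–(6.000,3.639)
total: 8 segments, chained into 1 closed loop(s), length Σ = 6.180976

segments=8 loops=1 length=6.181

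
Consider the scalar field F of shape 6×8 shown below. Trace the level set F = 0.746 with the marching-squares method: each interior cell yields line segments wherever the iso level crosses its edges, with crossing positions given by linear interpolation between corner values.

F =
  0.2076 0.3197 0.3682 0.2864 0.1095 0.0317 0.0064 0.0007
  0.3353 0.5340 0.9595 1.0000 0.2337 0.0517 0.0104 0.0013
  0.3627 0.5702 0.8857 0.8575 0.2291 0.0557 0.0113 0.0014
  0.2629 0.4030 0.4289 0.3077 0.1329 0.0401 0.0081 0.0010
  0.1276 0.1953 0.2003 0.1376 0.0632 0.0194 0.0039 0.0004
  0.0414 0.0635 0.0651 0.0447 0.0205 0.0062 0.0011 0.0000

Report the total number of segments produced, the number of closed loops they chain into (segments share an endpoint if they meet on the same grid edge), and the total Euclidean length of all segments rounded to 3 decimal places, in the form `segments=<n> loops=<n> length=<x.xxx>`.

cell (0,1): code 0100 → (0.639,2.000)–(1.000,1.498)
cell (0,2): code 1100 → (0.644,3.000)–(0.639,2.000)
cell (0,3): code 1000 → (1.000,3.331)–(0.644,3.000)
cell (1,1): code 0110 → (1.000,1.498)–(2.000,1.557)
cell (1,3): code 1001 → (2.000,3.177)–(1.000,3.331)
cell (2,1): code 0010 → (2.000,1.557)–(2.306,2.000)
cell (2,2): code 0011 → (2.306,2.000)–(2.203,3.000)
cell (2,3): code 0001 → (2.203,3.000)–(2.000,3.177)
total: 8 segments, chained into 1 closed loop(s), length Σ = 5.930985

segments=8 loops=1 length=5.931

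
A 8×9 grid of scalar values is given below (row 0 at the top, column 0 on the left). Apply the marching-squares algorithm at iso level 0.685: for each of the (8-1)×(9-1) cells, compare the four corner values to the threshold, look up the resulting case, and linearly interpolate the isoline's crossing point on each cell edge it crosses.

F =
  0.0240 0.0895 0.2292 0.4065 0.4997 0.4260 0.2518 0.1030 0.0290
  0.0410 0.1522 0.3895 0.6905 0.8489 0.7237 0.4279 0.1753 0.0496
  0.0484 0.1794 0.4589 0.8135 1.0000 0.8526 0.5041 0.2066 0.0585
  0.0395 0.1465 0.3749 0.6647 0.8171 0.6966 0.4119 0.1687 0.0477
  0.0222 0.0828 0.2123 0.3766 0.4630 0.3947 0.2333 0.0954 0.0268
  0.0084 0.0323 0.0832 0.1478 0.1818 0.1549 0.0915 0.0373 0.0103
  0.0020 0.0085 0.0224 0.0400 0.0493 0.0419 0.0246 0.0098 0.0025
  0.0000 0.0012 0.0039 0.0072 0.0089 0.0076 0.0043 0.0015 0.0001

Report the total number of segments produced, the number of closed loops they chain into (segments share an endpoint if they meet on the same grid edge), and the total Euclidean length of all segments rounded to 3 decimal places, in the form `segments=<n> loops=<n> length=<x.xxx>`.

cell (0,2): code 0100 → (0.981,3.000)–(1.000,2.982)
cell (0,3): code 1100 → (0.531,4.000)–(0.981,3.000)
cell (0,4): code 1100 → (0.870,5.000)–(0.531,4.000)
cell (0,5): code 1000 → (1.000,5.131)–(0.870,5.000)
cell (1,2): code 0110 → (1.000,2.982)–(2.000,2.638)
cell (1,5): code 1001 → (2.000,5.481)–(1.000,5.131)
cell (2,2): code 0010 → (2.000,2.638)–(2.864,3.000)
cell (2,3): code 0111 → (2.864,3.000)–(3.000,3.133)
cell (2,5): code 1001 → (3.000,5.041)–(2.000,5.481)
cell (3,3): code 0010 → (3.000,3.133)–(3.373,4.000)
cell (3,4): code 0011 → (3.373,4.000)–(3.038,5.000)
cell (3,5): code 0001 → (3.038,5.000)–(3.000,5.041)
total: 12 segments, chained into 1 closed loop(s), length Σ = 8.754679

segments=12 loops=1 length=8.755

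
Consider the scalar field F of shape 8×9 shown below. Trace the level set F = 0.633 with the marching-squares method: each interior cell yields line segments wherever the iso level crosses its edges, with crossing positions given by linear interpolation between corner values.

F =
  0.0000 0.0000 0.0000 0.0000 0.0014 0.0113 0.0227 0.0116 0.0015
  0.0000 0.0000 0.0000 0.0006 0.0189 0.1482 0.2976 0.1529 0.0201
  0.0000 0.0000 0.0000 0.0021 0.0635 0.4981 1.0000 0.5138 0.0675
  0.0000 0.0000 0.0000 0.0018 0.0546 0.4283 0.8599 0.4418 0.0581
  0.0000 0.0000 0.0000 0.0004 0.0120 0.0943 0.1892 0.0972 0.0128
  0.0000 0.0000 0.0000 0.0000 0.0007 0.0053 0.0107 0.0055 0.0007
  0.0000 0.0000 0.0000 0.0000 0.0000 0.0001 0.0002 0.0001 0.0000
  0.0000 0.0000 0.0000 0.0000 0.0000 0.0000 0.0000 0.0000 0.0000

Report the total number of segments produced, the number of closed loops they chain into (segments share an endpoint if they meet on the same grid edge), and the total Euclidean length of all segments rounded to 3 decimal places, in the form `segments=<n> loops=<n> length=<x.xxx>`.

cell (1,5): code 0100 → (1.478,6.000)–(2.000,5.269)
cell (1,6): code 1000 → (2.000,6.755)–(1.478,6.000)
cell (2,5): code 0110 → (2.000,5.269)–(3.000,5.474)
cell (2,6): code 1001 → (3.000,6.543)–(2.000,6.755)
cell (3,5): code 0010 → (3.000,5.474)–(3.338,6.000)
cell (3,6): code 0001 → (3.338,6.000)–(3.000,6.543)
total: 6 segments, chained into 1 closed loop(s), length Σ = 5.124558

segments=6 loops=1 length=5.125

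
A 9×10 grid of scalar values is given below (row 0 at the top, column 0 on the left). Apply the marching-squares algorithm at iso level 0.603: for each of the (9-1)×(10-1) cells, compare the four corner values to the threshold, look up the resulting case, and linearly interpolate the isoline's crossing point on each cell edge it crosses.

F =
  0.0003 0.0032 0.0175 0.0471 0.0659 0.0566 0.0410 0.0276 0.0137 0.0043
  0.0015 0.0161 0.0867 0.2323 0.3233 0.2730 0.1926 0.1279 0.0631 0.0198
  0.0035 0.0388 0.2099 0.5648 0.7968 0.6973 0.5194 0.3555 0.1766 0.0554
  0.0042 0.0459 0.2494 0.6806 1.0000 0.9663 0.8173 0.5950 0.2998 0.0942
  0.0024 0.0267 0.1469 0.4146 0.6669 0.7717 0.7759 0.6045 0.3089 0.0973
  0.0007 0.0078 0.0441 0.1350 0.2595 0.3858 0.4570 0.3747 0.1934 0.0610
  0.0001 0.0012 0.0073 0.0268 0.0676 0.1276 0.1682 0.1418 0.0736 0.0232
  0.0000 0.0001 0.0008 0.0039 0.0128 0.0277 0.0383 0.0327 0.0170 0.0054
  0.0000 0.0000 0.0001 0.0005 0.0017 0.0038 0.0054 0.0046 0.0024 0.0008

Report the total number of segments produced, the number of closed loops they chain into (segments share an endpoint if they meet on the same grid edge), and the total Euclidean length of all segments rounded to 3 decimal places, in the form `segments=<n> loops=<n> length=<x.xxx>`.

cell (1,3): code 0100 → (1.591,4.000)–(2.000,3.165)
cell (1,4): code 1100 → (1.778,5.000)–(1.591,4.000)
cell (1,5): code 1000 → (2.000,5.530)–(1.778,5.000)
cell (2,2): code 0100 → (2.330,3.000)–(3.000,2.820)
cell (2,3): code 1110 → (2.000,3.165)–(2.330,3.000)
cell (2,5): code 1101 → (2.281,6.000)–(2.000,5.530)
cell (2,6): code 1000 → (3.000,6.964)–(2.281,6.000)
cell (3,2): code 0010 → (3.000,2.820)–(3.292,3.000)
cell (3,3): code 0111 → (3.292,3.000)–(4.000,3.747)
cell (3,6): code 1101 → (3.842,7.000)–(3.000,6.964)
cell (3,7): code 1000 → (4.000,7.005)–(3.842,7.000)
cell (4,3): code 0010 → (4.000,3.747)–(4.157,4.000)
cell (4,4): code 0011 → (4.157,4.000)–(4.437,5.000)
cell (4,5): code 0011 → (4.437,5.000)–(4.542,6.000)
cell (4,6): code 0011 → (4.542,6.000)–(4.007,7.000)
cell (4,7): code 0001 → (4.007,7.000)–(4.000,7.005)
total: 16 segments, chained into 1 closed loop(s), length Σ = 11.192544

segments=16 loops=1 length=11.193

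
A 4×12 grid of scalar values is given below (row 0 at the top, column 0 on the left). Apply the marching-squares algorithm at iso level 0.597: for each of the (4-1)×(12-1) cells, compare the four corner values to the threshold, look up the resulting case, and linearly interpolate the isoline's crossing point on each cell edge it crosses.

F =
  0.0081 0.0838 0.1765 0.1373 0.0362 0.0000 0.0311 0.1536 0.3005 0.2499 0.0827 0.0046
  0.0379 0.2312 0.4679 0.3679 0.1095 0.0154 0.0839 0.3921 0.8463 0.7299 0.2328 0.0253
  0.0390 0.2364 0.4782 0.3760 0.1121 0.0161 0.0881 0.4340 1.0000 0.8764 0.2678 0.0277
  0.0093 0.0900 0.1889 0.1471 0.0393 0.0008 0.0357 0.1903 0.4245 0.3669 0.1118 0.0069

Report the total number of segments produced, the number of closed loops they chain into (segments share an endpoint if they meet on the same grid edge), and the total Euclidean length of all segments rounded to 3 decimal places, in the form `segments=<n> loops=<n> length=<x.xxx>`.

cell (0,7): code 0100 → (0.543,8.000)–(1.000,7.451)
cell (0,8): code 1100 → (0.723,9.000)–(0.543,8.000)
cell (0,9): code 1000 → (1.000,9.267)–(0.723,9.000)
cell (1,7): code 0110 → (1.000,7.451)–(2.000,7.288)
cell (1,9): code 1001 → (2.000,9.459)–(1.000,9.267)
cell (2,7): code 0010 → (2.000,7.288)–(2.700,8.000)
cell (2,8): code 0011 → (2.700,8.000)–(2.548,9.000)
cell (2,9): code 0001 → (2.548,9.000)–(2.000,9.459)
total: 8 segments, chained into 1 closed loop(s), length Σ = 6.871752

segments=8 loops=1 length=6.872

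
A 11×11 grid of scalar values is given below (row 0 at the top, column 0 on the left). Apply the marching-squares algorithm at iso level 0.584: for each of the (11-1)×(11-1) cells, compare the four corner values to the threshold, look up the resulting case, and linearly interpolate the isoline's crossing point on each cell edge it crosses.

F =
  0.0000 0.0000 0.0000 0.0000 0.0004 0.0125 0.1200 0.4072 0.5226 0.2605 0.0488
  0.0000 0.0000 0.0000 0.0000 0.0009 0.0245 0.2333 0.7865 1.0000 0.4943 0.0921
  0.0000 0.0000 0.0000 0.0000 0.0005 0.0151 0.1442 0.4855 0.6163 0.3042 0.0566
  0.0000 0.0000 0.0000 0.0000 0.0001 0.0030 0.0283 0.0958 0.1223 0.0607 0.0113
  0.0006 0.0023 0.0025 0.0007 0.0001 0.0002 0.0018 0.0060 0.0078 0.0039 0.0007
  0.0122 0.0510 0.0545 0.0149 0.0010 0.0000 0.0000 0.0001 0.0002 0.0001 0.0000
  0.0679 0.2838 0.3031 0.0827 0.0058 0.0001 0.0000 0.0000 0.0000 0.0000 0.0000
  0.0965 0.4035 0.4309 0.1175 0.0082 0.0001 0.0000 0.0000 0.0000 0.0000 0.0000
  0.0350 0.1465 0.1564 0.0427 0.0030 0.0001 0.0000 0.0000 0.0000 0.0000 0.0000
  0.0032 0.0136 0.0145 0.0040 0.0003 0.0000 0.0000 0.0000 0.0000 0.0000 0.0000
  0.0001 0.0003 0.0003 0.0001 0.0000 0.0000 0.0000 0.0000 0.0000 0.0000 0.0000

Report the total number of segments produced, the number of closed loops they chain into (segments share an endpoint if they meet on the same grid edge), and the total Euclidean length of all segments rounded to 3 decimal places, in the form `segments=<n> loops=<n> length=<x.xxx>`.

segments=8 loops=1 length=6.098

cell (0,6): code 0100 → (0.466,7.000)–(1.000,6.634)
cell (0,7): code 1100 → (0.129,8.000)–(0.466,7.000)
cell (0,8): code 1000 → (1.000,8.823)–(0.129,8.000)
cell (1,6): code 0010 → (1.000,6.634)–(1.673,7.000)
cell (1,7): code 0111 → (1.673,7.000)–(2.000,7.753)
cell (1,8): code 1001 → (2.000,8.103)–(1.000,8.823)
cell (2,7): code 0010 → (2.000,7.753)–(2.065,8.000)
cell (2,8): code 0001 → (2.065,8.000)–(2.000,8.103)
total: 8 segments, chained into 1 closed loop(s), length Σ = 6.097656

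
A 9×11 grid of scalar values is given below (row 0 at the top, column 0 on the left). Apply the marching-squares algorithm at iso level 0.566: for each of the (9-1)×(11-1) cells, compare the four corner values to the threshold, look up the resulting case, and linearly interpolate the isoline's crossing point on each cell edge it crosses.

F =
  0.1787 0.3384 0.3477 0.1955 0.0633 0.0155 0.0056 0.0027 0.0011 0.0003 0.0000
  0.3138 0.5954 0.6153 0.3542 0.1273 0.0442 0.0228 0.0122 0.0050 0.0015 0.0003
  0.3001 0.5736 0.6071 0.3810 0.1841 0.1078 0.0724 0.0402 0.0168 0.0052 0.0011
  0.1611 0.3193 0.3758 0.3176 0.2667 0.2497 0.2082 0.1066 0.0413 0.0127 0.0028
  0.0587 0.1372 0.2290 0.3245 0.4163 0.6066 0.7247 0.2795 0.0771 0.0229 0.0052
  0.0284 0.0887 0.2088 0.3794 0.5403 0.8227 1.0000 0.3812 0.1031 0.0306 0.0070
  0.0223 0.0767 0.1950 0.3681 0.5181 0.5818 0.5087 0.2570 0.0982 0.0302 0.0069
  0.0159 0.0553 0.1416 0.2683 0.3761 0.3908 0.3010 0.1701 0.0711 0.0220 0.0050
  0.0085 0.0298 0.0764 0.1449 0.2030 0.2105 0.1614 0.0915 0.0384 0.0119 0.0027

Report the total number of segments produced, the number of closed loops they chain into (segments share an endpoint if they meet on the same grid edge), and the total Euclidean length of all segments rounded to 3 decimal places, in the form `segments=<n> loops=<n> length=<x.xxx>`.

cell (0,0): code 0100 → (0.886,1.000)–(1.000,0.896)
cell (0,1): code 1100 → (0.816,2.000)–(0.886,1.000)
cell (0,2): code 1000 → (1.000,2.189)–(0.816,2.000)
cell (1,0): code 0110 → (1.000,0.896)–(2.000,0.972)
cell (1,2): code 1001 → (2.000,2.182)–(1.000,2.189)
cell (2,0): code 0010 → (2.000,0.972)–(2.030,1.000)
cell (2,1): code 0011 → (2.030,1.000)–(2.178,2.000)
cell (2,2): code 0001 → (2.178,2.000)–(2.000,2.182)
cell (3,4): code 0100 → (3.886,5.000)–(4.000,4.787)
cell (3,5): code 1100 → (3.693,6.000)–(3.886,5.000)
cell (3,6): code 1000 → (4.000,6.356)–(3.693,6.000)
cell (4,4): code 0110 → (4.000,4.787)–(5.000,4.091)
cell (4,6): code 1001 → (5.000,6.701)–(4.000,6.356)
cell (5,4): code 0110 → (5.000,4.091)–(6.000,4.752)
cell (5,5): code 1011 → (6.000,5.216)–(5.883,6.000)
cell (5,6): code 0001 → (5.883,6.000)–(5.000,6.701)
cell (6,4): code 0010 → (6.000,4.752)–(6.083,5.000)
cell (6,5): code 0001 → (6.083,5.000)–(6.000,5.216)
total: 18 segments, chained into 2 closed loop(s), length Σ = 12.348875

segments=18 loops=2 length=12.349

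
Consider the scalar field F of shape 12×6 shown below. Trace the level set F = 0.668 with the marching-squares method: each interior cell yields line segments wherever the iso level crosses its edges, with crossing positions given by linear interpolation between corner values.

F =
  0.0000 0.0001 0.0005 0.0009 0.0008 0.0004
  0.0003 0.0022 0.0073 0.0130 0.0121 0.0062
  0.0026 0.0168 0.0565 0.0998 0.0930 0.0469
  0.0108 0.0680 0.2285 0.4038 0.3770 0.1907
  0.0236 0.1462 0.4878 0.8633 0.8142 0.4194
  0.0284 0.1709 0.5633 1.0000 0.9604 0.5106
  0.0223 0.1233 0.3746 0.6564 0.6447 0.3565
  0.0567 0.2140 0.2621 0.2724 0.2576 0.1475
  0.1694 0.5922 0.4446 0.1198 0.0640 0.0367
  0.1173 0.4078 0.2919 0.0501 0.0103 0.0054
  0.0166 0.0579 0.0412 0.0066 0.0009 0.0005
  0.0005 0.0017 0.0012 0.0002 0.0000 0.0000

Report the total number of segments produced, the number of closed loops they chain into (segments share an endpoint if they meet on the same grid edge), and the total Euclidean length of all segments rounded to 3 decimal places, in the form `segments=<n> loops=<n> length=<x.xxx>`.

cell (3,2): code 0100 → (3.575,3.000)–(4.000,2.480)
cell (3,3): code 1100 → (3.666,4.000)–(3.575,3.000)
cell (3,4): code 1000 → (4.000,4.370)–(3.666,4.000)
cell (4,2): code 0110 → (4.000,2.480)–(5.000,2.240)
cell (4,4): code 1001 → (5.000,4.650)–(4.000,4.370)
cell (5,2): code 0010 → (5.000,2.240)–(5.966,3.000)
cell (5,3): code 0011 → (5.966,3.000)–(5.926,4.000)
cell (5,4): code 0001 → (5.926,4.000)–(5.000,4.650)
total: 8 segments, chained into 1 closed loop(s), length Σ = 7.603390

segments=8 loops=1 length=7.603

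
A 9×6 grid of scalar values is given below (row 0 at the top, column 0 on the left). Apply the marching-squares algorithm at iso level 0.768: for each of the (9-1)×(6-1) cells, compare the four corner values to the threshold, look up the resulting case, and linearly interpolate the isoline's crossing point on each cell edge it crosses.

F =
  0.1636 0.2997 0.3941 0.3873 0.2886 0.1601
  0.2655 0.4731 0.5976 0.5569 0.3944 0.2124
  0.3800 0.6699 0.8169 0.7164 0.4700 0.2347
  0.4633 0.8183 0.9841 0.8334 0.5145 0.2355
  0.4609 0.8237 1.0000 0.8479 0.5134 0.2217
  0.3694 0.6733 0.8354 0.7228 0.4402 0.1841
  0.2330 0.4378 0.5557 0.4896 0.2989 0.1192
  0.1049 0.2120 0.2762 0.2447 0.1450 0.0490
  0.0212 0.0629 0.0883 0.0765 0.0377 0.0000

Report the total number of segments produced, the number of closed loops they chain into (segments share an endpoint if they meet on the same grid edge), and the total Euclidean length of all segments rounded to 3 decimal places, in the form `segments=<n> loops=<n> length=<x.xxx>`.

segments=14 loops=1 length=9.123

cell (1,1): code 0100 → (1.777,2.000)–(2.000,1.667)
cell (1,2): code 1000 → (2.000,2.487)–(1.777,2.000)
cell (2,0): code 0100 → (2.661,1.000)–(3.000,0.858)
cell (2,1): code 1110 → (2.000,1.667)–(2.661,1.000)
cell (2,2): code 1101 → (2.441,3.000)–(2.000,2.487)
cell (2,3): code 1000 → (3.000,3.205)–(2.441,3.000)
cell (3,0): code 0110 → (3.000,0.858)–(4.000,0.846)
cell (3,3): code 1001 → (4.000,3.239)–(3.000,3.205)
cell (4,0): code 0010 → (4.000,0.846)–(4.370,1.000)
cell (4,1): code 0111 → (4.370,1.000)–(5.000,1.584)
cell (4,2): code 1011 → (5.000,2.599)–(4.639,3.000)
cell (4,3): code 0001 → (4.639,3.000)–(4.000,3.239)
cell (5,1): code 0010 → (5.000,1.584)–(5.241,2.000)
cell (5,2): code 0001 → (5.241,2.000)–(5.000,2.599)
total: 14 segments, chained into 1 closed loop(s), length Σ = 9.122943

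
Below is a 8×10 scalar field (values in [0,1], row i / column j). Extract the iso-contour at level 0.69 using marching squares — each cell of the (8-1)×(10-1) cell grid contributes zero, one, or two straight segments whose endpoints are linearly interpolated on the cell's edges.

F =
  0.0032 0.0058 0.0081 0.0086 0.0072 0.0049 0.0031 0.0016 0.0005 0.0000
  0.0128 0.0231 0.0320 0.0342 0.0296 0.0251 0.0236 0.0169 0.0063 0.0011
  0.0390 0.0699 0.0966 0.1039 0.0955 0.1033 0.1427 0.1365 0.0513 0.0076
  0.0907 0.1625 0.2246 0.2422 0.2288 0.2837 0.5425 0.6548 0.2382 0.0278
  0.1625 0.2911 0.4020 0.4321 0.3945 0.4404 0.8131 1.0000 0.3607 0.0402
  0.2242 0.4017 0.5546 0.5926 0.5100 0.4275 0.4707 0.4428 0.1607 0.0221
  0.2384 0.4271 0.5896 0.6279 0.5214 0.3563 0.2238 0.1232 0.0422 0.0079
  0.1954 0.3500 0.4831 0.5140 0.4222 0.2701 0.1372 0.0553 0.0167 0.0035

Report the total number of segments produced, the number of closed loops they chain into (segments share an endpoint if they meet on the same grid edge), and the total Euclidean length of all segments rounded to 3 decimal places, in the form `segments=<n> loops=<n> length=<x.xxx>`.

cell (3,5): code 0100 → (3.545,6.000)–(4.000,5.670)
cell (3,6): code 1100 → (3.102,7.000)–(3.545,6.000)
cell (3,7): code 1000 → (4.000,7.485)–(3.102,7.000)
cell (4,5): code 0010 → (4.000,5.670)–(4.360,6.000)
cell (4,6): code 0011 → (4.360,6.000)–(4.556,7.000)
cell (4,7): code 0001 → (4.556,7.000)–(4.000,7.485)
total: 6 segments, chained into 1 closed loop(s), length Σ = 4.921946

segments=6 loops=1 length=4.922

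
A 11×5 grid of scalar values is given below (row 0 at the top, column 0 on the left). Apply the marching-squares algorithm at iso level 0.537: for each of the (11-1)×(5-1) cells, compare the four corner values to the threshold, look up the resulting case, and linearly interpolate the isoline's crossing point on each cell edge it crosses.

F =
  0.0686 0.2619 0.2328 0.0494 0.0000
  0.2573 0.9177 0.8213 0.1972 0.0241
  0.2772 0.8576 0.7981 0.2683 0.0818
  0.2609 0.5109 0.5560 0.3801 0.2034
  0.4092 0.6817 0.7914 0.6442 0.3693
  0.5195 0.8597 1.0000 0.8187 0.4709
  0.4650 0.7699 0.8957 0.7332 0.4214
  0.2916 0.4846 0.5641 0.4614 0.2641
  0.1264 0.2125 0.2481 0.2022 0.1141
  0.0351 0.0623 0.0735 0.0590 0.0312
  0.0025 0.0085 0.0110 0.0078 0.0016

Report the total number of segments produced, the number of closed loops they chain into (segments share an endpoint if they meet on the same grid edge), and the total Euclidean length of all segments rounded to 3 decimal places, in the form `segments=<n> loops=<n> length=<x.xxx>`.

segments=22 loops=1 length=18.830

cell (0,0): code 0100 → (0.419,1.000)–(1.000,0.424)
cell (0,1): code 1100 → (0.517,2.000)–(0.419,1.000)
cell (0,2): code 1000 → (1.000,2.456)–(0.517,2.000)
cell (1,0): code 0110 → (1.000,0.424)–(2.000,0.448)
cell (1,2): code 1001 → (2.000,2.493)–(1.000,2.456)
cell (2,0): code 0010 → (2.000,0.448)–(2.925,1.000)
cell (2,1): code 0111 → (2.925,1.000)–(3.000,1.579)
cell (2,2): code 1001 → (3.000,2.108)–(2.000,2.493)
cell (3,0): code 0100 → (3.153,1.000)–(4.000,0.469)
cell (3,1): code 1110 → (3.000,1.579)–(3.153,1.000)
cell (3,2): code 1101 → (3.594,3.000)–(3.000,2.108)
cell (3,3): code 1000 → (4.000,3.390)–(3.594,3.000)
cell (4,0): code 0110 → (4.000,0.469)–(5.000,0.051)
cell (4,3): code 1001 → (5.000,3.810)–(4.000,3.390)
cell (5,0): code 0110 → (5.000,0.051)–(6.000,0.236)
cell (5,3): code 1001 → (6.000,3.629)–(5.000,3.810)
cell (6,0): code 0010 → (6.000,0.236)–(6.816,1.000)
cell (6,1): code 0111 → (6.816,1.000)–(7.000,1.659)
cell (6,2): code 1011 → (7.000,2.264)–(6.722,3.000)
cell (6,3): code 0001 → (6.722,3.000)–(6.000,3.629)
cell (7,1): code 0010 → (7.000,1.659)–(7.086,2.000)
cell (7,2): code 0001 → (7.086,2.000)–(7.000,2.264)
total: 22 segments, chained into 1 closed loop(s), length Σ = 18.830147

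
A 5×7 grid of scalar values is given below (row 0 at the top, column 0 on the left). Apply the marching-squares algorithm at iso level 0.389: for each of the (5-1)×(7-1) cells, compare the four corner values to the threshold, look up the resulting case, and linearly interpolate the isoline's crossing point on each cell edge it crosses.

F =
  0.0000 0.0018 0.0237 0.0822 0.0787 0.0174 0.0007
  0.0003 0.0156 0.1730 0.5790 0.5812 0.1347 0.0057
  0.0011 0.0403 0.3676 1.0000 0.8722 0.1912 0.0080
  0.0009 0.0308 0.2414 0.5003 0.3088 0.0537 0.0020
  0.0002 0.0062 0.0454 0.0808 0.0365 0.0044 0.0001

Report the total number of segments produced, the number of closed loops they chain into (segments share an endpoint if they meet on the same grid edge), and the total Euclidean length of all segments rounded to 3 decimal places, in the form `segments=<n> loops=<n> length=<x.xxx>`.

segments=10 loops=1 length=8.170

cell (0,2): code 0100 → (0.618,3.000)–(1.000,2.532)
cell (0,3): code 1100 → (0.618,4.000)–(0.618,3.000)
cell (0,4): code 1000 → (1.000,4.430)–(0.618,4.000)
cell (1,2): code 0110 → (1.000,2.532)–(2.000,2.034)
cell (1,4): code 1001 → (2.000,4.710)–(1.000,4.430)
cell (2,2): code 0110 → (2.000,2.034)–(3.000,2.570)
cell (2,3): code 1011 → (3.000,3.581)–(2.858,4.000)
cell (2,4): code 0001 → (2.858,4.000)–(2.000,4.710)
cell (3,2): code 0010 → (3.000,2.570)–(3.265,3.000)
cell (3,3): code 0001 → (3.265,3.000)–(3.000,3.581)
total: 10 segments, chained into 1 closed loop(s), length Σ = 8.169882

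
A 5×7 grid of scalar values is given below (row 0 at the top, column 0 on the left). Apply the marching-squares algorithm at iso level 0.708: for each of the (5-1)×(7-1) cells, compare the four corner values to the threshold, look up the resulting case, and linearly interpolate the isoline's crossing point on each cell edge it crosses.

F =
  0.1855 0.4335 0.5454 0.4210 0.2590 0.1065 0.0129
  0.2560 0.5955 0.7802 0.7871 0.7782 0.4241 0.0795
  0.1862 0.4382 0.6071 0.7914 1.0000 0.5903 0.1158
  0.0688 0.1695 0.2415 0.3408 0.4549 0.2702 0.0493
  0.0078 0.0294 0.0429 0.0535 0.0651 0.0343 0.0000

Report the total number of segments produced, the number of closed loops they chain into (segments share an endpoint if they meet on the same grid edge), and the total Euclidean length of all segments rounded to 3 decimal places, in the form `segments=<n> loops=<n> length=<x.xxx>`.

segments=10 loops=1 length=7.681

cell (0,1): code 0100 → (0.693,2.000)–(1.000,1.609)
cell (0,2): code 1100 → (0.784,3.000)–(0.693,2.000)
cell (0,3): code 1100 → (0.865,4.000)–(0.784,3.000)
cell (0,4): code 1000 → (1.000,4.198)–(0.865,4.000)
cell (1,1): code 0010 → (1.000,1.609)–(1.417,2.000)
cell (1,2): code 0111 → (1.417,2.000)–(2.000,2.547)
cell (1,4): code 1001 → (2.000,4.713)–(1.000,4.198)
cell (2,2): code 0010 → (2.000,2.547)–(2.185,3.000)
cell (2,3): code 0011 → (2.185,3.000)–(2.536,4.000)
cell (2,4): code 0001 → (2.536,4.000)–(2.000,4.713)
total: 10 segments, chained into 1 closed loop(s), length Σ = 7.680839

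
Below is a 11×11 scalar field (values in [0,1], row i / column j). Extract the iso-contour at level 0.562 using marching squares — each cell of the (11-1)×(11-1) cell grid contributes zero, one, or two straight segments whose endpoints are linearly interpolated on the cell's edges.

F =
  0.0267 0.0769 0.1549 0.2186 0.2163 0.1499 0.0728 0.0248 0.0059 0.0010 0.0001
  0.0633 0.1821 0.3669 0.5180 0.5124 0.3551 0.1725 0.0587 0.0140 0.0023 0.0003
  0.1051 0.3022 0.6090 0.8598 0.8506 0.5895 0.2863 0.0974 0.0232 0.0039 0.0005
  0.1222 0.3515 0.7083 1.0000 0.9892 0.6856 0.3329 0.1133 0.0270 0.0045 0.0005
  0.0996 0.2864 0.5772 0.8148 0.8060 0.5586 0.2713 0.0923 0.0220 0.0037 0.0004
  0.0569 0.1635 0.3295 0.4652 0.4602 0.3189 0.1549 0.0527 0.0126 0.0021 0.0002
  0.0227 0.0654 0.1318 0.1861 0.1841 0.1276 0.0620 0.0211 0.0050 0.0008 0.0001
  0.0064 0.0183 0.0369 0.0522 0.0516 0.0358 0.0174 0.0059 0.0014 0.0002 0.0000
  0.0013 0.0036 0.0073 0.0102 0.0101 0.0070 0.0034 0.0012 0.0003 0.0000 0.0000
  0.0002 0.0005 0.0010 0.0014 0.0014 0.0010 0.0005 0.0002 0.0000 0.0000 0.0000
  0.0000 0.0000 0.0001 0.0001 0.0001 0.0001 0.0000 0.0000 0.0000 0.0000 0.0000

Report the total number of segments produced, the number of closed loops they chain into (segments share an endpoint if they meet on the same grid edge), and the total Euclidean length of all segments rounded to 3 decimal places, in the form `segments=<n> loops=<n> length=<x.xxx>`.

segments=14 loops=1 length=11.530

cell (1,1): code 0100 → (1.806,2.000)–(2.000,1.847)
cell (1,2): code 1100 → (1.129,3.000)–(1.806,2.000)
cell (1,3): code 1100 → (1.147,4.000)–(1.129,3.000)
cell (1,4): code 1100 → (1.883,5.000)–(1.147,4.000)
cell (1,5): code 1000 → (2.000,5.091)–(1.883,5.000)
cell (2,1): code 0110 → (2.000,1.847)–(3.000,1.590)
cell (2,5): code 1001 → (3.000,5.350)–(2.000,5.091)
cell (3,1): code 0110 → (3.000,1.590)–(4.000,1.948)
cell (3,4): code 1011 → (4.000,4.986)–(3.973,5.000)
cell (3,5): code 0001 → (3.973,5.000)–(3.000,5.350)
cell (4,1): code 0010 → (4.000,1.948)–(4.061,2.000)
cell (4,2): code 0011 → (4.061,2.000)–(4.723,3.000)
cell (4,3): code 0011 → (4.723,3.000)–(4.706,4.000)
cell (4,4): code 0001 → (4.706,4.000)–(4.000,4.986)
total: 14 segments, chained into 1 closed loop(s), length Σ = 11.529873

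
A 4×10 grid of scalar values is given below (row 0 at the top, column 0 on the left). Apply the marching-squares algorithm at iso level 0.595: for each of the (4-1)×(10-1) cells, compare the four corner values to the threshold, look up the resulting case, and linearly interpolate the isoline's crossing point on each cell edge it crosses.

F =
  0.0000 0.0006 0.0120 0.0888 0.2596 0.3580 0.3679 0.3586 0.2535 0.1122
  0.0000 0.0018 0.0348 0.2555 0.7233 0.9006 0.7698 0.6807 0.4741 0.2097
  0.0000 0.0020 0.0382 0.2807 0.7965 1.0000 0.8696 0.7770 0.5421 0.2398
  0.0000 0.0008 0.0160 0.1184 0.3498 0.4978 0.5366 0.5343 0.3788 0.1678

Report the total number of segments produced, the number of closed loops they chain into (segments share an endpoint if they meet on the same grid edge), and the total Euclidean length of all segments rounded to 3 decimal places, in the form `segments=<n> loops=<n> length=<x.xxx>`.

segments=12 loops=1 length=10.754

cell (0,3): code 0100 → (0.723,4.000)–(1.000,3.726)
cell (0,4): code 1100 → (0.437,5.000)–(0.723,4.000)
cell (0,5): code 1100 → (0.565,6.000)–(0.437,5.000)
cell (0,6): code 1100 → (0.734,7.000)–(0.565,6.000)
cell (0,7): code 1000 → (1.000,7.415)–(0.734,7.000)
cell (1,3): code 0110 → (1.000,3.726)–(2.000,3.609)
cell (1,7): code 1001 → (2.000,7.775)–(1.000,7.415)
cell (2,3): code 0010 → (2.000,3.609)–(2.451,4.000)
cell (2,4): code 0011 → (2.451,4.000)–(2.806,5.000)
cell (2,5): code 0011 → (2.806,5.000)–(2.825,6.000)
cell (2,6): code 0011 → (2.825,6.000)–(2.750,7.000)
cell (2,7): code 0001 → (2.750,7.000)–(2.000,7.775)
total: 12 segments, chained into 1 closed loop(s), length Σ = 10.753774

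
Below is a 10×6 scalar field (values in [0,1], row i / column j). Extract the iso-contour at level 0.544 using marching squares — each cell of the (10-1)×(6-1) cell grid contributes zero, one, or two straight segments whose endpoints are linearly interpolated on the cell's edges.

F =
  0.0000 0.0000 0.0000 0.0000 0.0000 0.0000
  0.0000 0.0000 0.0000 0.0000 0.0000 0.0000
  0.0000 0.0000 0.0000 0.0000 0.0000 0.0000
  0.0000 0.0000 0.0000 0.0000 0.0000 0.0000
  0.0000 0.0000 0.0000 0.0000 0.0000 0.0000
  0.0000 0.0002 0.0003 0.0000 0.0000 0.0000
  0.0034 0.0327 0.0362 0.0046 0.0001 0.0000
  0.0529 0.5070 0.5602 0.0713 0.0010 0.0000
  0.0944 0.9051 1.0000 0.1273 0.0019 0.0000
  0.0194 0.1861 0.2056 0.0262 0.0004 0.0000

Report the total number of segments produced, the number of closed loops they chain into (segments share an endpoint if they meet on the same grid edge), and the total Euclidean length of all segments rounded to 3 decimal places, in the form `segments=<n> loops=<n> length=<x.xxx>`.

segments=8 loops=1 length=5.627

cell (6,1): code 0100 → (6.969,2.000)–(7.000,1.695)
cell (6,2): code 1000 → (7.000,2.033)–(6.969,2.000)
cell (7,0): code 0100 → (7.093,1.000)–(8.000,0.555)
cell (7,1): code 1110 → (7.000,1.695)–(7.093,1.000)
cell (7,2): code 1001 → (8.000,2.523)–(7.000,2.033)
cell (8,0): code 0010 → (8.000,0.555)–(8.502,1.000)
cell (8,1): code 0011 → (8.502,1.000)–(8.574,2.000)
cell (8,2): code 0001 → (8.574,2.000)–(8.000,2.523)
total: 8 segments, chained into 1 closed loop(s), length Σ = 5.626996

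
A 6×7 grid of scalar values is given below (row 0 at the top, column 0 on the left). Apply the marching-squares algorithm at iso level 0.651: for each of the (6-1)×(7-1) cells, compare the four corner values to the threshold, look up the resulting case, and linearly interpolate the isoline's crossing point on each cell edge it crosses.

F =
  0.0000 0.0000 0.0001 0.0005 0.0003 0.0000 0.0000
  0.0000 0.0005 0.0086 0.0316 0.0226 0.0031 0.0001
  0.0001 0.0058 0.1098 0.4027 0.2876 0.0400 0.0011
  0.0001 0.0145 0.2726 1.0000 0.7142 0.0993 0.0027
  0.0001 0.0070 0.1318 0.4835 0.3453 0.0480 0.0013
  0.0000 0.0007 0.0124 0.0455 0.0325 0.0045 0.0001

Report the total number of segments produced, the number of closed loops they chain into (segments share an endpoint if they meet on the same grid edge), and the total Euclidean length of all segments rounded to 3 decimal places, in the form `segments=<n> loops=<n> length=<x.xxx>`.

cell (2,2): code 0100 → (2.416,3.000)–(3.000,2.520)
cell (2,3): code 1100 → (2.852,4.000)–(2.416,3.000)
cell (2,4): code 1000 → (3.000,4.103)–(2.852,4.000)
cell (3,2): code 0010 → (3.000,2.520)–(3.676,3.000)
cell (3,3): code 0011 → (3.676,3.000)–(3.171,4.000)
cell (3,4): code 0001 → (3.171,4.000)–(3.000,4.103)
total: 6 segments, chained into 1 closed loop(s), length Σ = 4.175832

segments=6 loops=1 length=4.176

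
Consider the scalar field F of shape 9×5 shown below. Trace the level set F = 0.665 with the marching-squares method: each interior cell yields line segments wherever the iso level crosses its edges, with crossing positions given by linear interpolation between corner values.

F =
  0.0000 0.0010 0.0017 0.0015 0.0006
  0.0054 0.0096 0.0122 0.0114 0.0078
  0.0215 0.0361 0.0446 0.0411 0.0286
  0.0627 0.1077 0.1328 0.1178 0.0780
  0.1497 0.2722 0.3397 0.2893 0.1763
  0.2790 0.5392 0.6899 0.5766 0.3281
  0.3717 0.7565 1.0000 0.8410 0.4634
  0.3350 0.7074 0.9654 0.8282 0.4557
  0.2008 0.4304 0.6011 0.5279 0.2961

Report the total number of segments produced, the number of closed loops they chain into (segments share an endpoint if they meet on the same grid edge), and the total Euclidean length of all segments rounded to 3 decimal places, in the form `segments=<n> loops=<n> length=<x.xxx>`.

segments=12 loops=1 length=8.712

cell (4,1): code 0100 → (4.929,2.000)–(5.000,1.835)
cell (4,2): code 1000 → (5.000,2.220)–(4.929,2.000)
cell (5,0): code 0100 → (5.579,1.000)–(6.000,0.762)
cell (5,1): code 1110 → (5.000,1.835)–(5.579,1.000)
cell (5,2): code 1101 → (5.334,3.000)–(5.000,2.220)
cell (5,3): code 1000 → (6.000,3.466)–(5.334,3.000)
cell (6,0): code 0110 → (6.000,0.762)–(7.000,0.886)
cell (6,3): code 1001 → (7.000,3.438)–(6.000,3.466)
cell (7,0): code 0010 → (7.000,0.886)–(7.153,1.000)
cell (7,1): code 0011 → (7.153,1.000)–(7.825,2.000)
cell (7,2): code 0011 → (7.825,2.000)–(7.543,3.000)
cell (7,3): code 0001 → (7.543,3.000)–(7.000,3.438)
total: 12 segments, chained into 1 closed loop(s), length Σ = 8.711979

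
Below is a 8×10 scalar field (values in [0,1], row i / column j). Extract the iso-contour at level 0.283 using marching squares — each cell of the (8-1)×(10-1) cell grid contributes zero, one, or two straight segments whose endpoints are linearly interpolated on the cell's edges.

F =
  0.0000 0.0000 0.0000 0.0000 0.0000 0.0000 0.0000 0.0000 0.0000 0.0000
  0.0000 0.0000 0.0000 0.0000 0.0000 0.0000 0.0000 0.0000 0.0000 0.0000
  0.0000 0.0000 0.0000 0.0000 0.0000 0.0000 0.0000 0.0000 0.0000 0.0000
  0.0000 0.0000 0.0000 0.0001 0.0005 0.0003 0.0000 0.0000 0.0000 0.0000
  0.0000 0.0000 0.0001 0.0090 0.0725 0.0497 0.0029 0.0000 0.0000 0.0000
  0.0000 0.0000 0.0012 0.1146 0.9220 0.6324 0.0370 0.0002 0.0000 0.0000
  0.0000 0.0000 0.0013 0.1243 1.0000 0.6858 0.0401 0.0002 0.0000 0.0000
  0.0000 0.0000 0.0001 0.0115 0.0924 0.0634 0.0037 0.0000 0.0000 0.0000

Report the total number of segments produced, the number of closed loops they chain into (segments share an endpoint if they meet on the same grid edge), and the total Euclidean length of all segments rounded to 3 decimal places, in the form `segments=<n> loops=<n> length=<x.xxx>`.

cell (4,3): code 0100 → (4.248,4.000)–(5.000,3.209)
cell (4,4): code 1100 → (4.400,5.000)–(4.248,4.000)
cell (4,5): code 1000 → (5.000,5.587)–(4.400,5.000)
cell (5,3): code 0110 → (5.000,3.209)–(6.000,3.181)
cell (5,5): code 1001 → (6.000,5.624)–(5.000,5.587)
cell (6,3): code 0010 → (6.000,3.181)–(6.790,4.000)
cell (6,4): code 0011 → (6.790,4.000)–(6.647,5.000)
cell (6,5): code 0001 → (6.647,5.000)–(6.000,5.624)
total: 8 segments, chained into 1 closed loop(s), length Σ = 7.990278

segments=8 loops=1 length=7.990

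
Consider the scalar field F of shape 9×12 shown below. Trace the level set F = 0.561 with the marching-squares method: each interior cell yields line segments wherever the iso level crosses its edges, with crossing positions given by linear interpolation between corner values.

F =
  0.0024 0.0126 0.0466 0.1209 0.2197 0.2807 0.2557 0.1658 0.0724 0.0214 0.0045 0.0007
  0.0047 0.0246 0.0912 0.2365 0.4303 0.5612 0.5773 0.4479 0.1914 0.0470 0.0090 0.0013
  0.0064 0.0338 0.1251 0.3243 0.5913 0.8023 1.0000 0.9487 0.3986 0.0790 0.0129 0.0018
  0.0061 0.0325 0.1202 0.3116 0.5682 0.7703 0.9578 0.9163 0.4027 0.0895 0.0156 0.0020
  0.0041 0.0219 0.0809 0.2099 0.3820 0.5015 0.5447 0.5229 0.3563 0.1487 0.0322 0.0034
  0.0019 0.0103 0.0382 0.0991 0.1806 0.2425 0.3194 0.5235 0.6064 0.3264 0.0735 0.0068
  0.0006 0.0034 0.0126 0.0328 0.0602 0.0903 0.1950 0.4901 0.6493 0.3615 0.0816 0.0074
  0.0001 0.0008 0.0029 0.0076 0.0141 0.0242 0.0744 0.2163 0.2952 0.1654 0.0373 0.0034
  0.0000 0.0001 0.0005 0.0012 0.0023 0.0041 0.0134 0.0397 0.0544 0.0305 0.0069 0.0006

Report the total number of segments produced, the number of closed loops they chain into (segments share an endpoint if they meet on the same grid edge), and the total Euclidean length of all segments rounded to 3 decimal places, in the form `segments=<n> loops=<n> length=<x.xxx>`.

segments=20 loops=2 length=14.880

cell (0,4): code 0100 → (0.999,5.000)–(1.000,4.998)
cell (0,5): code 1100 → (0.949,6.000)–(0.999,5.000)
cell (0,6): code 1000 → (1.000,6.126)–(0.949,6.000)
cell (1,3): code 0100 → (1.812,4.000)–(2.000,3.887)
cell (1,4): code 1110 → (1.000,4.998)–(1.812,4.000)
cell (1,6): code 1101 → (1.226,7.000)–(1.000,6.126)
cell (1,7): code 1000 → (2.000,7.705)–(1.226,7.000)
cell (2,3): code 0110 → (2.000,3.887)–(3.000,3.972)
cell (2,7): code 1001 → (3.000,7.692)–(2.000,7.705)
cell (3,3): code 0010 → (3.000,3.972)–(3.039,4.000)
cell (3,4): code 0011 → (3.039,4.000)–(3.779,5.000)
cell (3,5): code 0011 → (3.779,5.000)–(3.961,6.000)
cell (3,6): code 0011 → (3.961,6.000)–(3.903,7.000)
cell (3,7): code 0001 → (3.903,7.000)–(3.000,7.692)
cell (4,7): code 0100 → (4.818,8.000)–(5.000,7.452)
cell (4,8): code 1000 → (5.000,8.162)–(4.818,8.000)
cell (5,7): code 0110 → (5.000,7.452)–(6.000,7.445)
cell (5,8): code 1001 → (6.000,8.307)–(5.000,8.162)
cell (6,7): code 0010 → (6.000,7.445)–(6.249,8.000)
cell (6,8): code 0001 → (6.249,8.000)–(6.000,8.307)
total: 20 segments, chained into 2 closed loop(s), length Σ = 14.880478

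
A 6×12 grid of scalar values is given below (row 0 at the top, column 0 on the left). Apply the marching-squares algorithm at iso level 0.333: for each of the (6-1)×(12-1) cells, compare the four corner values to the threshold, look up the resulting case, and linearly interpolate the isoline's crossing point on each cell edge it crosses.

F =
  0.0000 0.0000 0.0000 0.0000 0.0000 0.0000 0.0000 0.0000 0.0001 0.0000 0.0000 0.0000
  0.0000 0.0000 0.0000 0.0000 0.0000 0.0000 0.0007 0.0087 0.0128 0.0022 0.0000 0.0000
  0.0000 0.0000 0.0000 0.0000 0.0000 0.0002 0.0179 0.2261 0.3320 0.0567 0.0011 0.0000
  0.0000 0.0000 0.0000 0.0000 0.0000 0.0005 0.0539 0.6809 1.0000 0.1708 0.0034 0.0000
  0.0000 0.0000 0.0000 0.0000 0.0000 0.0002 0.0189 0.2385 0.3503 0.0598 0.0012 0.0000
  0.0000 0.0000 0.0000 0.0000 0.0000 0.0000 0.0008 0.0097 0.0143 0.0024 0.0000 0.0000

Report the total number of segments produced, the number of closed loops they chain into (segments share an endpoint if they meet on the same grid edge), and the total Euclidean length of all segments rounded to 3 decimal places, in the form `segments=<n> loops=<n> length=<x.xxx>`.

segments=8 loops=1 length=6.577

cell (2,6): code 0100 → (2.235,7.000)–(3.000,6.445)
cell (2,7): code 1100 → (2.001,8.000)–(2.235,7.000)
cell (2,8): code 1000 → (3.000,8.804)–(2.001,8.000)
cell (3,6): code 0010 → (3.000,6.445)–(3.786,7.000)
cell (3,7): code 0111 → (3.786,7.000)–(4.000,7.845)
cell (3,8): code 1001 → (4.000,8.060)–(3.000,8.804)
cell (4,7): code 0010 → (4.000,7.845)–(4.051,8.000)
cell (4,8): code 0001 → (4.051,8.000)–(4.000,8.060)
total: 8 segments, chained into 1 closed loop(s), length Σ = 6.577103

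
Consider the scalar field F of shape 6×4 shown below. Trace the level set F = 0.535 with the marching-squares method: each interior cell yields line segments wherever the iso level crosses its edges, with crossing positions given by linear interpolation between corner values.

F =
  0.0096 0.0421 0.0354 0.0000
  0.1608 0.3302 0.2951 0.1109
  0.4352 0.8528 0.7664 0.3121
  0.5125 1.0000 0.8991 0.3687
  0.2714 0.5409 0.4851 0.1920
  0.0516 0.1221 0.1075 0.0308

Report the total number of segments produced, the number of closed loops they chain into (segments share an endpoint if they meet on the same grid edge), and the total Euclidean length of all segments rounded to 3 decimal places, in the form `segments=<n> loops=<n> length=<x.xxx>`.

cell (1,0): code 0100 → (1.392,1.000)–(2.000,0.239)
cell (1,1): code 1100 → (1.509,2.000)–(1.392,1.000)
cell (1,2): code 1000 → (2.000,2.509)–(1.509,2.000)
cell (2,0): code 0110 → (2.000,0.239)–(3.000,0.046)
cell (2,2): code 1001 → (3.000,2.686)–(2.000,2.509)
cell (3,0): code 0110 → (3.000,0.046)–(4.000,0.978)
cell (3,1): code 1011 → (4.000,1.106)–(3.879,2.000)
cell (3,2): code 0001 → (3.879,2.000)–(3.000,2.686)
cell (4,0): code 0010 → (4.000,0.978)–(4.014,1.000)
cell (4,1): code 0001 → (4.014,1.000)–(4.000,1.106)
total: 10 segments, chained into 1 closed loop(s), length Σ = 8.240083

segments=10 loops=1 length=8.240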